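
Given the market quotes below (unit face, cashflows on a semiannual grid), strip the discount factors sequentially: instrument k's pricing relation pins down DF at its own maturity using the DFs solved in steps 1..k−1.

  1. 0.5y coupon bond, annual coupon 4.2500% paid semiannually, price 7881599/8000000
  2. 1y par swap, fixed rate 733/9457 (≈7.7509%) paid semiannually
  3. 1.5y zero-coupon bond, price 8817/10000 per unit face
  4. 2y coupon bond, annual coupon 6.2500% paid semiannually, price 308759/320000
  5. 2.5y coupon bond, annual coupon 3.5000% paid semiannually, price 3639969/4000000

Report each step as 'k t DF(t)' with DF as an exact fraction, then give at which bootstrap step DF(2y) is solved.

1 1/2 9647/10000
2 1 9267/10000
3 3/2 8817/10000
4 2 2129/2500
5 5/2 104/125
DF(2y) is solved at step 4

step 1 [0.5y] bond c/2=17/800: DF=(7881599/8000000 − 17/800·(0))/(1+17/800) = 9647/10000 ≈ 0.964700
step 2 [1y] swap r/2=733/18914: DF=(1 − 733/18914·(0.964700))/(1+733/18914) = 9267/10000 ≈ 0.926700
step 3 [1.5y] zero: DF = P = 8817/10000 ≈ 0.881700
step 4 [2y] bond c/2=1/32: DF=(308759/320000 − 1/32·(0.964700+0.926700+0.881700))/(1+1/32) = 2129/2500 ≈ 0.851600
step 5 [2.5y] bond c/2=7/400: DF=(3639969/4000000 − 7/400·(0.964700+0.926700+0.881700+0.851600))/(1+7/400) = 104/125 ≈ 0.832000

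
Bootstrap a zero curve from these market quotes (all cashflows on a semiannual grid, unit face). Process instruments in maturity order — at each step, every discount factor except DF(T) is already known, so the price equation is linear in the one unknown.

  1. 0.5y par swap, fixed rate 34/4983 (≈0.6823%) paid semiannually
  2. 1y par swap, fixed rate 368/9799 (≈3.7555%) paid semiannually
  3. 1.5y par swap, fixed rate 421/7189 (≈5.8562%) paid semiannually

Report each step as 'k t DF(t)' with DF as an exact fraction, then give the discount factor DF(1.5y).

step 1 [0.5y] swap r/2=17/4983: DF=(1 − 17/4983·(0))/(1+17/4983) = 4983/5000 ≈ 0.996600
step 2 [1y] swap r/2=184/9799: DF=(1 − 184/9799·(0.996600))/(1+184/9799) = 602/625 ≈ 0.963200
step 3 [1.5y] swap r/2=421/14378: DF=(1 − 421/14378·(0.996600+0.963200))/(1+421/14378) = 4579/5000 ≈ 0.915800

1 1/2 4983/5000
2 1 602/625
3 3/2 4579/5000
DF(1.5y) = 4579/5000 ≈ 0.915800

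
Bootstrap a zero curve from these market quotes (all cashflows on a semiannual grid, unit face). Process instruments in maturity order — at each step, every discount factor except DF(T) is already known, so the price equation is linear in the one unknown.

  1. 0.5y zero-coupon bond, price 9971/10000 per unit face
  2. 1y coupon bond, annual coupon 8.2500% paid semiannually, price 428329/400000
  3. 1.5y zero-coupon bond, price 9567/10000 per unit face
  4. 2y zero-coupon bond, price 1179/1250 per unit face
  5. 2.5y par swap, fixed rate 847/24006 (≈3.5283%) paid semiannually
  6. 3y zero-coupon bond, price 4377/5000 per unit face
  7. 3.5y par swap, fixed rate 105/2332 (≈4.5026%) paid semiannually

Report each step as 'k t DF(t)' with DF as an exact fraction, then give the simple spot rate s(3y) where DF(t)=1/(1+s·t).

step 1 [0.5y] zero: DF = P = 9971/10000 ≈ 0.997100
step 2 [1y] bond c/2=33/800: DF=(428329/400000 − 33/800·(0.997100))/(1+33/800) = 9889/10000 ≈ 0.988900
step 3 [1.5y] zero: DF = P = 9567/10000 ≈ 0.956700
step 4 [2y] zero: DF = P = 1179/1250 ≈ 0.943200
step 5 [2.5y] swap r/2=847/48012: DF=(1 − 847/48012·(0.997100+0.988900+0.956700+0.943200))/(1+847/48012) = 9153/10000 ≈ 0.915300
step 6 [3y] zero: DF = P = 4377/5000 ≈ 0.875400
step 7 [3.5y] swap r/2=105/4664: DF=(1 − 105/4664·(0.997100+0.988900+0.956700+0.943200+0.915300+0.875400))/(1+105/4664) = 853/1000 ≈ 0.853000

1 1/2 9971/10000
2 1 9889/10000
3 3/2 9567/10000
4 2 1179/1250
5 5/2 9153/10000
6 3 4377/5000
7 7/2 853/1000
s(3y) = (1/(4377/5000) − 1)/(3) = 623/13131 ≈ 4.7445%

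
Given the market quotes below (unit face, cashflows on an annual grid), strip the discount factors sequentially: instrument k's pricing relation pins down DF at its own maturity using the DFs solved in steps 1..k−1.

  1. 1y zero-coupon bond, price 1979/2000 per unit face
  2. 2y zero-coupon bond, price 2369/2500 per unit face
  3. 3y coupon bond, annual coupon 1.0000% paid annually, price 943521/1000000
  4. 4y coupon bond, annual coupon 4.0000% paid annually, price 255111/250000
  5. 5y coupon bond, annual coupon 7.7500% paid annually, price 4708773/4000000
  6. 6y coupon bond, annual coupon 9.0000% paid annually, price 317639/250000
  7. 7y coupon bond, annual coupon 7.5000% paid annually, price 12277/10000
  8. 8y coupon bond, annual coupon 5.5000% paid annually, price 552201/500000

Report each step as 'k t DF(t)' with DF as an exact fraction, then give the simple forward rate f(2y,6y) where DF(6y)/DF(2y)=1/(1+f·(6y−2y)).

step 1 [1y] zero: DF = P = 1979/2000 ≈ 0.989500
step 2 [2y] zero: DF = P = 2369/2500 ≈ 0.947600
step 3 [3y] bond c/1=1/100: DF=(943521/1000000 − 1/100·(0.989500+0.947600))/(1+1/100) = 183/200 ≈ 0.915000
step 4 [4y] bond c/1=1/25: DF=(255111/250000 − 1/25·(0.989500+0.947600+0.915000))/(1+1/25) = 1743/2000 ≈ 0.871500
step 5 [5y] bond c/1=31/400: DF=(4708773/4000000 − 31/400·(0.989500+0.947600+0.915000+0.871500))/(1+31/400) = 8247/10000 ≈ 0.824700
step 6 [6y] bond c/1=9/100: DF=(317639/250000 − 9/100·(0.989500+0.947600+0.915000+0.871500+0.824700))/(1+9/100) = 7901/10000 ≈ 0.790100
step 7 [7y] bond c/1=3/40: DF=(12277/10000 − 3/40·(0.989500+0.947600+0.915000+0.871500+0.824700+0.790100))/(1+3/40) = 481/625 ≈ 0.769600
step 8 [8y] bond c/1=11/200: DF=(552201/500000 − 11/200·(0.989500+0.947600+0.915000+0.871500+0.824700+0.790100+0.769600))/(1+11/200) = 1821/2500 ≈ 0.728400

1 1 1979/2000
2 2 2369/2500
3 3 183/200
4 4 1743/2000
5 5 8247/10000
6 6 7901/10000
7 7 481/625
8 8 1821/2500
f(2y,6y) = ((2369/2500)/(7901/10000) − 1)/(4) = 1575/31604 ≈ 4.9835%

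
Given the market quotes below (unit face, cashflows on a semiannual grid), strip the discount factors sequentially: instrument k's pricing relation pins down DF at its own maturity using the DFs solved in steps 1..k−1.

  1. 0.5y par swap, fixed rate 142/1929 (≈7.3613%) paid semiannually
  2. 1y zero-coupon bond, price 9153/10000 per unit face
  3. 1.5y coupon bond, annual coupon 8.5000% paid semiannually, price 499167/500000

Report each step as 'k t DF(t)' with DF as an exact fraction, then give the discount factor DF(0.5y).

1 1/2 1929/2000
2 1 9153/10000
3 3/2 881/1000
DF(0.5y) = 1929/2000 ≈ 0.964500

step 1 [0.5y] swap r/2=71/1929: DF=(1 − 71/1929·(0))/(1+71/1929) = 1929/2000 ≈ 0.964500
step 2 [1y] zero: DF = P = 9153/10000 ≈ 0.915300
step 3 [1.5y] bond c/2=17/400: DF=(499167/500000 − 17/400·(0.964500+0.915300))/(1+17/400) = 881/1000 ≈ 0.881000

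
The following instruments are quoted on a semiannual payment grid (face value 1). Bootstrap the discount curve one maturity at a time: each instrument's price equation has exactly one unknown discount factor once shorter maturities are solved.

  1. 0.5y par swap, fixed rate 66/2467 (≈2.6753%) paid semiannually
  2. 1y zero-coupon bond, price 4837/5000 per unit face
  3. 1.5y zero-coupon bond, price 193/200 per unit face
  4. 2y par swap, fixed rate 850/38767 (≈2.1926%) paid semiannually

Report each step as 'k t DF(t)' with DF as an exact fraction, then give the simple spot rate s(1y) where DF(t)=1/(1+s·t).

step 1 [0.5y] swap r/2=33/2467: DF=(1 − 33/2467·(0))/(1+33/2467) = 2467/2500 ≈ 0.986800
step 2 [1y] zero: DF = P = 4837/5000 ≈ 0.967400
step 3 [1.5y] zero: DF = P = 193/200 ≈ 0.965000
step 4 [2y] swap r/2=425/38767: DF=(1 − 425/38767·(0.986800+0.967400+0.965000))/(1+425/38767) = 383/400 ≈ 0.957500

1 1/2 2467/2500
2 1 4837/5000
3 3/2 193/200
4 2 383/400
s(1y) = (1/(4837/5000) − 1)/(1) = 163/4837 ≈ 3.3699%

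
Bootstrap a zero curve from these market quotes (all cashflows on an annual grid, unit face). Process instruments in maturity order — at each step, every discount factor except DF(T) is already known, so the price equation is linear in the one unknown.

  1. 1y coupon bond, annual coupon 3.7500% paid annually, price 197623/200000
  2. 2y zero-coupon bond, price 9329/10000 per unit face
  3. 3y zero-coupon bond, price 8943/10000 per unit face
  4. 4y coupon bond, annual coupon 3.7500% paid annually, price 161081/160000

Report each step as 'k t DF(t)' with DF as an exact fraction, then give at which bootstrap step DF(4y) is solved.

1 1 2381/2500
2 2 9329/10000
3 3 8943/10000
4 4 8699/10000
DF(4y) is solved at step 4

step 1 [1y] bond c/1=3/80: DF=(197623/200000 − 3/80·(0))/(1+3/80) = 2381/2500 ≈ 0.952400
step 2 [2y] zero: DF = P = 9329/10000 ≈ 0.932900
step 3 [3y] zero: DF = P = 8943/10000 ≈ 0.894300
step 4 [4y] bond c/1=3/80: DF=(161081/160000 − 3/80·(0.952400+0.932900+0.894300))/(1+3/80) = 8699/10000 ≈ 0.869900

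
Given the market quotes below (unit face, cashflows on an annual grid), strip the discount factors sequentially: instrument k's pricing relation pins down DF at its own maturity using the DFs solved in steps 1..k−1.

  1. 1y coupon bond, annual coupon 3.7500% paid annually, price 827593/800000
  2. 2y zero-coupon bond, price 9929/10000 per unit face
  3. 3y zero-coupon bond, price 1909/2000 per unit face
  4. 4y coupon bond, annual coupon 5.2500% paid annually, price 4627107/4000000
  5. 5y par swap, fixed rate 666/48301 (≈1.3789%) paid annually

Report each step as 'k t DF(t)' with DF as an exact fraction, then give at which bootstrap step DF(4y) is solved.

step 1 [1y] bond c/1=3/80: DF=(827593/800000 − 3/80·(0))/(1+3/80) = 9971/10000 ≈ 0.997100
step 2 [2y] zero: DF = P = 9929/10000 ≈ 0.992900
step 3 [3y] zero: DF = P = 1909/2000 ≈ 0.954500
step 4 [4y] bond c/1=21/400: DF=(4627107/4000000 − 21/400·(0.997100+0.992900+0.954500))/(1+21/400) = 4761/5000 ≈ 0.952200
step 5 [5y] swap r/1=666/48301: DF=(1 − 666/48301·(0.997100+0.992900+0.954500+0.952200))/(1+666/48301) = 4667/5000 ≈ 0.933400

1 1 9971/10000
2 2 9929/10000
3 3 1909/2000
4 4 4761/5000
5 5 4667/5000
DF(4y) is solved at step 4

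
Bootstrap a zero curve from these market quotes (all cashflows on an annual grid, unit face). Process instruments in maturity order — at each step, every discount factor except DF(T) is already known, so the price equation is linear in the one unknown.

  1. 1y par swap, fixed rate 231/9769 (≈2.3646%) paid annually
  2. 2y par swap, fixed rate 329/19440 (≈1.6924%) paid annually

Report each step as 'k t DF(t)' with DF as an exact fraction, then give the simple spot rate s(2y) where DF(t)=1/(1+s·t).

1 1 9769/10000
2 2 9671/10000
s(2y) = (1/(9671/10000) − 1)/(2) = 329/19342 ≈ 1.7010%

step 1 [1y] swap r/1=231/9769: DF=(1 − 231/9769·(0))/(1+231/9769) = 9769/10000 ≈ 0.976900
step 2 [2y] swap r/1=329/19440: DF=(1 − 329/19440·(0.976900))/(1+329/19440) = 9671/10000 ≈ 0.967100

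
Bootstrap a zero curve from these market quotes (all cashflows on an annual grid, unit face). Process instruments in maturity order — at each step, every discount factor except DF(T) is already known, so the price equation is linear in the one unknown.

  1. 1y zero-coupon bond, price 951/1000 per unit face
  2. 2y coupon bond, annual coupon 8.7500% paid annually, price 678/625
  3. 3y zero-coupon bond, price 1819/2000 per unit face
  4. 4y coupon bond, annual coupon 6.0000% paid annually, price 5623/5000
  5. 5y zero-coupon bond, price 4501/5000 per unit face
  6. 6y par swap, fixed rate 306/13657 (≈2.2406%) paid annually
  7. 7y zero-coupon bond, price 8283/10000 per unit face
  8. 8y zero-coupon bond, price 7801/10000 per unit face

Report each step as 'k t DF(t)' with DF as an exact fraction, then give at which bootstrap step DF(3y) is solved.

step 1 [1y] zero: DF = P = 951/1000 ≈ 0.951000
step 2 [2y] bond c/1=7/80: DF=(678/625 − 7/80·(0.951000))/(1+7/80) = 921/1000 ≈ 0.921000
step 3 [3y] zero: DF = P = 1819/2000 ≈ 0.909500
step 4 [4y] bond c/1=3/50: DF=(5623/5000 − 3/50·(0.951000+0.921000+0.909500))/(1+3/50) = 1807/2000 ≈ 0.903500
step 5 [5y] zero: DF = P = 4501/5000 ≈ 0.900200
step 6 [6y] swap r/1=306/13657: DF=(1 − 306/13657·(0.951000+0.921000+0.909500+0.903500+0.900200))/(1+306/13657) = 1097/1250 ≈ 0.877600
step 7 [7y] zero: DF = P = 8283/10000 ≈ 0.828300
step 8 [8y] zero: DF = P = 7801/10000 ≈ 0.780100

1 1 951/1000
2 2 921/1000
3 3 1819/2000
4 4 1807/2000
5 5 4501/5000
6 6 1097/1250
7 7 8283/10000
8 8 7801/10000
DF(3y) is solved at step 3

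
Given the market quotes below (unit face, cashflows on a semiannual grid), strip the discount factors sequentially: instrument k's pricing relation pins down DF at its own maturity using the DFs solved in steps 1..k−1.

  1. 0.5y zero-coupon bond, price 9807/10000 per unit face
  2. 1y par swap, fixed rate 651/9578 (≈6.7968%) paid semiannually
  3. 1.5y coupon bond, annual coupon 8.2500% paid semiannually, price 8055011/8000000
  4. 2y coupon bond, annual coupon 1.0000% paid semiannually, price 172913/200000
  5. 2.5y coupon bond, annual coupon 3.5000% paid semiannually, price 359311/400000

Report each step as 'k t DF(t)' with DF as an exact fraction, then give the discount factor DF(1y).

step 1 [0.5y] zero: DF = P = 9807/10000 ≈ 0.980700
step 2 [1y] swap r/2=651/19156: DF=(1 − 651/19156·(0.980700))/(1+651/19156) = 9349/10000 ≈ 0.934900
step 3 [1.5y] bond c/2=33/800: DF=(8055011/8000000 − 33/800·(0.980700+0.934900))/(1+33/800) = 8911/10000 ≈ 0.891100
step 4 [2y] bond c/2=1/200: DF=(172913/200000 − 1/200·(0.980700+0.934900+0.891100))/(1+1/200) = 8463/10000 ≈ 0.846300
step 5 [2.5y] bond c/2=7/400: DF=(359311/400000 − 7/400·(0.980700+0.934900+0.891100+0.846300))/(1+7/400) = 41/50 ≈ 0.820000

1 1/2 9807/10000
2 1 9349/10000
3 3/2 8911/10000
4 2 8463/10000
5 5/2 41/50
DF(1y) = 9349/10000 ≈ 0.934900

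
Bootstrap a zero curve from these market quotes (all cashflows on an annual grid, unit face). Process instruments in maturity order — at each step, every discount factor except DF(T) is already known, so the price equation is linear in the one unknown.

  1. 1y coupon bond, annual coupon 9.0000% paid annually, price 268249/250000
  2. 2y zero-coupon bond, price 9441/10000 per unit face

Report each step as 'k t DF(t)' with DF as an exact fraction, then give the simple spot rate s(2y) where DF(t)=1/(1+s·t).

1 1 2461/2500
2 2 9441/10000
s(2y) = (1/(9441/10000) − 1)/(2) = 559/18882 ≈ 2.9605%

step 1 [1y] bond c/1=9/100: DF=(268249/250000 − 9/100·(0))/(1+9/100) = 2461/2500 ≈ 0.984400
step 2 [2y] zero: DF = P = 9441/10000 ≈ 0.944100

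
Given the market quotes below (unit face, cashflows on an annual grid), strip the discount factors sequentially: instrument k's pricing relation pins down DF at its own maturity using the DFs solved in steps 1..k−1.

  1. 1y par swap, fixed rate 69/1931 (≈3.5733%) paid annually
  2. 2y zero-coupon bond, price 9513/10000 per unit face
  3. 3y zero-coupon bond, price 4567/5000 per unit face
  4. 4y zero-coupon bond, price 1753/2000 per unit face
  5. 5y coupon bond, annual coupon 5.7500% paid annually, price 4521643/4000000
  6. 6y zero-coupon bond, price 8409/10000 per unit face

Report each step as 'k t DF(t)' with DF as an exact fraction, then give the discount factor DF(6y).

step 1 [1y] swap r/1=69/1931: DF=(1 − 69/1931·(0))/(1+69/1931) = 1931/2000 ≈ 0.965500
step 2 [2y] zero: DF = P = 9513/10000 ≈ 0.951300
step 3 [3y] zero: DF = P = 4567/5000 ≈ 0.913400
step 4 [4y] zero: DF = P = 1753/2000 ≈ 0.876500
step 5 [5y] bond c/1=23/400: DF=(4521643/4000000 − 23/400·(0.965500+0.951300+0.913400+0.876500))/(1+23/400) = 4337/5000 ≈ 0.867400
step 6 [6y] zero: DF = P = 8409/10000 ≈ 0.840900

1 1 1931/2000
2 2 9513/10000
3 3 4567/5000
4 4 1753/2000
5 5 4337/5000
6 6 8409/10000
DF(6y) = 8409/10000 ≈ 0.840900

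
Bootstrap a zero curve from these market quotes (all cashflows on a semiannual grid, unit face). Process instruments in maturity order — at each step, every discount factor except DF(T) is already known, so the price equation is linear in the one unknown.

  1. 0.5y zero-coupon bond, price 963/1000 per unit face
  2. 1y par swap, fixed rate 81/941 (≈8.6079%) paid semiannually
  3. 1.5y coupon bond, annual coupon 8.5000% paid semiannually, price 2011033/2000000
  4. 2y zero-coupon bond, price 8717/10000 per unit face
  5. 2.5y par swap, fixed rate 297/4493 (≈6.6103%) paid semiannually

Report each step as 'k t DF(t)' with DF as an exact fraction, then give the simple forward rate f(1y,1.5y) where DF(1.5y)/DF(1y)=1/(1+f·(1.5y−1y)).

step 1 [0.5y] zero: DF = P = 963/1000 ≈ 0.963000
step 2 [1y] swap r/2=81/1882: DF=(1 − 81/1882·(0.963000))/(1+81/1882) = 919/1000 ≈ 0.919000
step 3 [1.5y] bond c/2=17/400: DF=(2011033/2000000 − 17/400·(0.963000+0.919000))/(1+17/400) = 4439/5000 ≈ 0.887800
step 4 [2y] zero: DF = P = 8717/10000 ≈ 0.871700
step 5 [2.5y] swap r/2=297/8986: DF=(1 − 297/8986·(0.963000+0.919000+0.887800+0.871700))/(1+297/8986) = 1703/2000 ≈ 0.851500

1 1/2 963/1000
2 1 919/1000
3 3/2 4439/5000
4 2 8717/10000
5 5/2 1703/2000
f(1y,1.5y) = ((919/1000)/(4439/5000) − 1)/(1/2) = 312/4439 ≈ 7.0286%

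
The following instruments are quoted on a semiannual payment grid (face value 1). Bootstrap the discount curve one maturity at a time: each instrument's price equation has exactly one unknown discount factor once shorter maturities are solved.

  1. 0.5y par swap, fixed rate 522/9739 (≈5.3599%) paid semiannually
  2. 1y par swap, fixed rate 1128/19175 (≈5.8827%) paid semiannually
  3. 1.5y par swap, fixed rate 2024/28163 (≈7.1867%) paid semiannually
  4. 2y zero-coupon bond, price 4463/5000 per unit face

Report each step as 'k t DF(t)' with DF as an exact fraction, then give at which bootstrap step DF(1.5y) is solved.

1 1/2 9739/10000
2 1 2359/2500
3 3/2 2247/2500
4 2 4463/5000
DF(1.5y) is solved at step 3

step 1 [0.5y] swap r/2=261/9739: DF=(1 − 261/9739·(0))/(1+261/9739) = 9739/10000 ≈ 0.973900
step 2 [1y] swap r/2=564/19175: DF=(1 − 564/19175·(0.973900))/(1+564/19175) = 2359/2500 ≈ 0.943600
step 3 [1.5y] swap r/2=1012/28163: DF=(1 − 1012/28163·(0.973900+0.943600))/(1+1012/28163) = 2247/2500 ≈ 0.898800
step 4 [2y] zero: DF = P = 4463/5000 ≈ 0.892600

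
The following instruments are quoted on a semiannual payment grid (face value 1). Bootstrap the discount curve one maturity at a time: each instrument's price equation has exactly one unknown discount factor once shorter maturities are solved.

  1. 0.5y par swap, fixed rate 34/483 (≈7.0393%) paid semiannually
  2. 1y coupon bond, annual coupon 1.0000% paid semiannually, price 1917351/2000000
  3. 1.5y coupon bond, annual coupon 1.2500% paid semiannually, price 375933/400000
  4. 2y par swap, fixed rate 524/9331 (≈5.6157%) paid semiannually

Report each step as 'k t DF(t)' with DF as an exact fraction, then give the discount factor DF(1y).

1 1/2 483/500
2 1 9491/10000
3 3/2 9221/10000
4 2 1119/1250
DF(1y) = 9491/10000 ≈ 0.949100

step 1 [0.5y] swap r/2=17/483: DF=(1 − 17/483·(0))/(1+17/483) = 483/500 ≈ 0.966000
step 2 [1y] bond c/2=1/200: DF=(1917351/2000000 − 1/200·(0.966000))/(1+1/200) = 9491/10000 ≈ 0.949100
step 3 [1.5y] bond c/2=1/160: DF=(375933/400000 − 1/160·(0.966000+0.949100))/(1+1/160) = 9221/10000 ≈ 0.922100
step 4 [2y] swap r/2=262/9331: DF=(1 − 262/9331·(0.966000+0.949100+0.922100))/(1+262/9331) = 1119/1250 ≈ 0.895200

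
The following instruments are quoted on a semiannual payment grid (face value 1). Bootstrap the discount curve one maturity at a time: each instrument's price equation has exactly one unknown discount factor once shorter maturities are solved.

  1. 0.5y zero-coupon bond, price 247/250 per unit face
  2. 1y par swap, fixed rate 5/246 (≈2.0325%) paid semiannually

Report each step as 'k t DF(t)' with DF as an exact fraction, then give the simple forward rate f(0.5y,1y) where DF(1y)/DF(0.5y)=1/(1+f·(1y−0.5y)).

step 1 [0.5y] zero: DF = P = 247/250 ≈ 0.988000
step 2 [1y] swap r/2=5/492: DF=(1 − 5/492·(0.988000))/(1+5/492) = 49/50 ≈ 0.980000

1 1/2 247/250
2 1 49/50
f(0.5y,1y) = ((247/250)/(49/50) − 1)/(1/2) = 4/245 ≈ 1.6327%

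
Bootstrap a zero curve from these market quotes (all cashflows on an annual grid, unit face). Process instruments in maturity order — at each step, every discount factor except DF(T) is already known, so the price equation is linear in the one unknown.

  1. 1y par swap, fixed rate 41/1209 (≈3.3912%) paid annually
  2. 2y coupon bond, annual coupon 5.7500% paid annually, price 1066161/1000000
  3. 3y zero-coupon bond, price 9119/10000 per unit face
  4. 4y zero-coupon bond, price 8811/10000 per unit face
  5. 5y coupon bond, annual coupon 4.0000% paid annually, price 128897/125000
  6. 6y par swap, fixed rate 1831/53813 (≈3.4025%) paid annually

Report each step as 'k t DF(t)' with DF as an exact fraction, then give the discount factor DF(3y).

step 1 [1y] swap r/1=41/1209: DF=(1 − 41/1209·(0))/(1+41/1209) = 1209/1250 ≈ 0.967200
step 2 [2y] bond c/1=23/400: DF=(1066161/1000000 − 23/400·(0.967200))/(1+23/400) = 2389/2500 ≈ 0.955600
step 3 [3y] zero: DF = P = 9119/10000 ≈ 0.911900
step 4 [4y] zero: DF = P = 8811/10000 ≈ 0.881100
step 5 [5y] bond c/1=1/25: DF=(128897/125000 − 1/25·(0.967200+0.955600+0.911900+0.881100))/(1+1/25) = 4243/5000 ≈ 0.848600
step 6 [6y] swap r/1=1831/53813: DF=(1 − 1831/53813·(0.967200+0.955600+0.911900+0.881100+0.848600))/(1+1831/53813) = 8169/10000 ≈ 0.816900

1 1 1209/1250
2 2 2389/2500
3 3 9119/10000
4 4 8811/10000
5 5 4243/5000
6 6 8169/10000
DF(3y) = 9119/10000 ≈ 0.911900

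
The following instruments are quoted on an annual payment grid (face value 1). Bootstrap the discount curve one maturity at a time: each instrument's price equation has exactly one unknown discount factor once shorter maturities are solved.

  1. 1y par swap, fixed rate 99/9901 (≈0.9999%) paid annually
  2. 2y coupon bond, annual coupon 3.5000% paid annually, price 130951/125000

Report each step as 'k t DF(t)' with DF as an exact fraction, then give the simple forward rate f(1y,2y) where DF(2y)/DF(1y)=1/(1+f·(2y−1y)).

1 1 9901/10000
2 2 9787/10000
f(1y,2y) = ((9901/10000)/(9787/10000) − 1)/(1) = 114/9787 ≈ 1.1648%

step 1 [1y] swap r/1=99/9901: DF=(1 − 99/9901·(0))/(1+99/9901) = 9901/10000 ≈ 0.990100
step 2 [2y] bond c/1=7/200: DF=(130951/125000 − 7/200·(0.990100))/(1+7/200) = 9787/10000 ≈ 0.978700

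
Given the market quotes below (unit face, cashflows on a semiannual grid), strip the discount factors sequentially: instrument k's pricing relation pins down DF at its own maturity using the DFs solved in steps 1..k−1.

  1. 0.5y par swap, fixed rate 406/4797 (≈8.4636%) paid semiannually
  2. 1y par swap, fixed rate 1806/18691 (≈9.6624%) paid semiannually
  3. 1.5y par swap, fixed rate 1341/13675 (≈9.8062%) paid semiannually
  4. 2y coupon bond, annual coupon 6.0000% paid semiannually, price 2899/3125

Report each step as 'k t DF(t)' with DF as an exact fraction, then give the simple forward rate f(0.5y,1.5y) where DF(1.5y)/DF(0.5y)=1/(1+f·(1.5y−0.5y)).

1 1/2 4797/5000
2 1 9097/10000
3 3/2 8659/10000
4 2 821/1000
f(0.5y,1.5y) = ((4797/5000)/(8659/10000) − 1)/(1) = 935/8659 ≈ 10.7980%

step 1 [0.5y] swap r/2=203/4797: DF=(1 − 203/4797·(0))/(1+203/4797) = 4797/5000 ≈ 0.959400
step 2 [1y] swap r/2=903/18691: DF=(1 − 903/18691·(0.959400))/(1+903/18691) = 9097/10000 ≈ 0.909700
step 3 [1.5y] swap r/2=1341/27350: DF=(1 − 1341/27350·(0.959400+0.909700))/(1+1341/27350) = 8659/10000 ≈ 0.865900
step 4 [2y] bond c/2=3/100: DF=(2899/3125 − 3/100·(0.959400+0.909700+0.865900))/(1+3/100) = 821/1000 ≈ 0.821000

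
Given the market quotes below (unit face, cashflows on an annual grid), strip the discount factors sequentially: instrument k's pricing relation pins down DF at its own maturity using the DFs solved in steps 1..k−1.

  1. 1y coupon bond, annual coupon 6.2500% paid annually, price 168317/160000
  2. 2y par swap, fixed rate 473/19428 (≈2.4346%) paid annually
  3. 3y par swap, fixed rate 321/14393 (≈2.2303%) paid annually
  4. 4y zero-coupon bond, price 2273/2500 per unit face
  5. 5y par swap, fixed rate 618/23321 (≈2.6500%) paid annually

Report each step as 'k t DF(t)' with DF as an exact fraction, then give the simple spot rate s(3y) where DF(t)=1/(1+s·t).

1 1 9901/10000
2 2 9527/10000
3 3 4679/5000
4 4 2273/2500
5 5 2191/2500
s(3y) = (1/(4679/5000) − 1)/(3) = 107/4679 ≈ 2.2868%

step 1 [1y] bond c/1=1/16: DF=(168317/160000 − 1/16·(0))/(1+1/16) = 9901/10000 ≈ 0.990100
step 2 [2y] swap r/1=473/19428: DF=(1 − 473/19428·(0.990100))/(1+473/19428) = 9527/10000 ≈ 0.952700
step 3 [3y] swap r/1=321/14393: DF=(1 − 321/14393·(0.990100+0.952700))/(1+321/14393) = 4679/5000 ≈ 0.935800
step 4 [4y] zero: DF = P = 2273/2500 ≈ 0.909200
step 5 [5y] swap r/1=618/23321: DF=(1 − 618/23321·(0.990100+0.952700+0.935800+0.909200))/(1+618/23321) = 2191/2500 ≈ 0.876400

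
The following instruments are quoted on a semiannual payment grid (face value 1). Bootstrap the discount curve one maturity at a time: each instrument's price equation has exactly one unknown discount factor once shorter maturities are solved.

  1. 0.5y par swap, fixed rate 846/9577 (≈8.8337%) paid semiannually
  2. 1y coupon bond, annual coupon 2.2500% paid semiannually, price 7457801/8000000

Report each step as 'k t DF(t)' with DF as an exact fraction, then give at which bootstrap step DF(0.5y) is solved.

1 1/2 9577/10000
2 1 1139/1250
DF(0.5y) is solved at step 1

step 1 [0.5y] swap r/2=423/9577: DF=(1 − 423/9577·(0))/(1+423/9577) = 9577/10000 ≈ 0.957700
step 2 [1y] bond c/2=9/800: DF=(7457801/8000000 − 9/800·(0.957700))/(1+9/800) = 1139/1250 ≈ 0.911200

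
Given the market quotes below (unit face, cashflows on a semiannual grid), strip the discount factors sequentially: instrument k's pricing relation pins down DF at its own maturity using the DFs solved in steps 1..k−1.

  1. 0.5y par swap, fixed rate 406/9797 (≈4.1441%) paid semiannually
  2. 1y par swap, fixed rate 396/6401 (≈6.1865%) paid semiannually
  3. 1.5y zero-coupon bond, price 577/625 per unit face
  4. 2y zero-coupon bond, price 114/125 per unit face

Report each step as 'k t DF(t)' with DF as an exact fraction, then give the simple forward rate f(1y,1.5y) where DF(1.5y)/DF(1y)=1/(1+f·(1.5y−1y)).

1 1/2 9797/10000
2 1 4703/5000
3 3/2 577/625
4 2 114/125
f(1y,1.5y) = ((4703/5000)/(577/625) − 1)/(1/2) = 87/2308 ≈ 3.7695%

step 1 [0.5y] swap r/2=203/9797: DF=(1 − 203/9797·(0))/(1+203/9797) = 9797/10000 ≈ 0.979700
step 2 [1y] swap r/2=198/6401: DF=(1 − 198/6401·(0.979700))/(1+198/6401) = 4703/5000 ≈ 0.940600
step 3 [1.5y] zero: DF = P = 577/625 ≈ 0.923200
step 4 [2y] zero: DF = P = 114/125 ≈ 0.912000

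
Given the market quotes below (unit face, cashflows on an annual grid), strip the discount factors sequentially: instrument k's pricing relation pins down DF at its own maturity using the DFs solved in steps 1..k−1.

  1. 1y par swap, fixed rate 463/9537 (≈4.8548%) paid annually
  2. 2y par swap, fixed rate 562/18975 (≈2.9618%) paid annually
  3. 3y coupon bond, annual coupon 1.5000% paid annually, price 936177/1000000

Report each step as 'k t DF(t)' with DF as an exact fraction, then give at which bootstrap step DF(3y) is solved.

1 1 9537/10000
2 2 4719/5000
3 3 8943/10000
DF(3y) is solved at step 3

step 1 [1y] swap r/1=463/9537: DF=(1 − 463/9537·(0))/(1+463/9537) = 9537/10000 ≈ 0.953700
step 2 [2y] swap r/1=562/18975: DF=(1 − 562/18975·(0.953700))/(1+562/18975) = 4719/5000 ≈ 0.943800
step 3 [3y] bond c/1=3/200: DF=(936177/1000000 − 3/200·(0.953700+0.943800))/(1+3/200) = 8943/10000 ≈ 0.894300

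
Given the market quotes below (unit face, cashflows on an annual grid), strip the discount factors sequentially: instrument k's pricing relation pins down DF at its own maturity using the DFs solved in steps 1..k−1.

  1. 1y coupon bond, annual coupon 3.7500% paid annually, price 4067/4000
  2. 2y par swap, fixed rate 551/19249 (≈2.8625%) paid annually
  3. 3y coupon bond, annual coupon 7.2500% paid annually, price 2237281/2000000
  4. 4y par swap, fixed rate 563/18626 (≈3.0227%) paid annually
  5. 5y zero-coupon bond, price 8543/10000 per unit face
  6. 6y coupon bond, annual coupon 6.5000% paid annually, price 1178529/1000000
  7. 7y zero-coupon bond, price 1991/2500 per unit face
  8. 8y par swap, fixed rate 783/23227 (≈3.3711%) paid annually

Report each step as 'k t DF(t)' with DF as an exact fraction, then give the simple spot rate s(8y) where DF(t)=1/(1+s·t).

1 1 49/50
2 2 9449/10000
3 3 9129/10000
4 4 4437/5000
5 5 8543/10000
6 6 8271/10000
7 7 1991/2500
8 8 7651/10000
s(8y) = (1/(7651/10000) − 1)/(8) = 2349/61208 ≈ 3.8377%

step 1 [1y] bond c/1=3/80: DF=(4067/4000 − 3/80·(0))/(1+3/80) = 49/50 ≈ 0.980000
step 2 [2y] swap r/1=551/19249: DF=(1 − 551/19249·(0.980000))/(1+551/19249) = 9449/10000 ≈ 0.944900
step 3 [3y] bond c/1=29/400: DF=(2237281/2000000 − 29/400·(0.980000+0.944900))/(1+29/400) = 9129/10000 ≈ 0.912900
step 4 [4y] swap r/1=563/18626: DF=(1 − 563/18626·(0.980000+0.944900+0.912900))/(1+563/18626) = 4437/5000 ≈ 0.887400
step 5 [5y] zero: DF = P = 8543/10000 ≈ 0.854300
step 6 [6y] bond c/1=13/200: DF=(1178529/1000000 − 13/200·(0.980000+0.944900+0.912900+0.887400+0.854300))/(1+13/200) = 8271/10000 ≈ 0.827100
step 7 [7y] zero: DF = P = 1991/2500 ≈ 0.796400
step 8 [8y] swap r/1=783/23227: DF=(1 − 783/23227·(0.980000+0.944900+0.912900+0.887400+0.854300+0.827100+0.796400))/(1+783/23227) = 7651/10000 ≈ 0.765100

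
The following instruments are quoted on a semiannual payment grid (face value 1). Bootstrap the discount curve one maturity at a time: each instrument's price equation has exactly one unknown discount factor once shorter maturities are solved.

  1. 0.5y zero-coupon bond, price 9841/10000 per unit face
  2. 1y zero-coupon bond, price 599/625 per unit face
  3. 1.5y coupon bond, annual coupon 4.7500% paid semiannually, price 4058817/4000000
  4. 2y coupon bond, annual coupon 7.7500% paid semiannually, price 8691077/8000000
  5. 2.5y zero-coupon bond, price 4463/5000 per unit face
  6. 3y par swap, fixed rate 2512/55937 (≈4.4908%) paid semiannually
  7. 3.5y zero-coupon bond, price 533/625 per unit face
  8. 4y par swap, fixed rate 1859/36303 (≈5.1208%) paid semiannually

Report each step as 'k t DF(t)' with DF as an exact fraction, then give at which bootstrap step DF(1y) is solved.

step 1 [0.5y] zero: DF = P = 9841/10000 ≈ 0.984100
step 2 [1y] zero: DF = P = 599/625 ≈ 0.958400
step 3 [1.5y] bond c/2=19/800: DF=(4058817/4000000 − 19/800·(0.984100+0.958400))/(1+19/800) = 9461/10000 ≈ 0.946100
step 4 [2y] bond c/2=31/800: DF=(8691077/8000000 − 31/800·(0.984100+0.958400+0.946100))/(1+31/800) = 9381/10000 ≈ 0.938100
step 5 [2.5y] zero: DF = P = 4463/5000 ≈ 0.892600
step 6 [3y] swap r/2=1256/55937: DF=(1 − 1256/55937·(0.984100+0.958400+0.946100+0.938100+0.892600))/(1+1256/55937) = 1093/1250 ≈ 0.874400
step 7 [3.5y] zero: DF = P = 533/625 ≈ 0.852800
step 8 [4y] swap r/2=1859/72606: DF=(1 − 1859/72606·(0.984100+0.958400+0.946100+0.938100+0.892600+0.874400+0.852800))/(1+1859/72606) = 8141/10000 ≈ 0.814100

1 1/2 9841/10000
2 1 599/625
3 3/2 9461/10000
4 2 9381/10000
5 5/2 4463/5000
6 3 1093/1250
7 7/2 533/625
8 4 8141/10000
DF(1y) is solved at step 2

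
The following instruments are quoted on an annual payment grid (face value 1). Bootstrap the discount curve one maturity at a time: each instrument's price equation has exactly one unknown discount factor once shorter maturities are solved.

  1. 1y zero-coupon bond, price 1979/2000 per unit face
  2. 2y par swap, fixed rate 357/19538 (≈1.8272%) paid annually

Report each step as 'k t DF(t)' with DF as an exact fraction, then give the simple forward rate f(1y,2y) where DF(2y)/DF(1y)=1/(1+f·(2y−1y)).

1 1 1979/2000
2 2 9643/10000
f(1y,2y) = ((1979/2000)/(9643/10000) − 1)/(1) = 252/9643 ≈ 2.6133%

step 1 [1y] zero: DF = P = 1979/2000 ≈ 0.989500
step 2 [2y] swap r/1=357/19538: DF=(1 − 357/19538·(0.989500))/(1+357/19538) = 9643/10000 ≈ 0.964300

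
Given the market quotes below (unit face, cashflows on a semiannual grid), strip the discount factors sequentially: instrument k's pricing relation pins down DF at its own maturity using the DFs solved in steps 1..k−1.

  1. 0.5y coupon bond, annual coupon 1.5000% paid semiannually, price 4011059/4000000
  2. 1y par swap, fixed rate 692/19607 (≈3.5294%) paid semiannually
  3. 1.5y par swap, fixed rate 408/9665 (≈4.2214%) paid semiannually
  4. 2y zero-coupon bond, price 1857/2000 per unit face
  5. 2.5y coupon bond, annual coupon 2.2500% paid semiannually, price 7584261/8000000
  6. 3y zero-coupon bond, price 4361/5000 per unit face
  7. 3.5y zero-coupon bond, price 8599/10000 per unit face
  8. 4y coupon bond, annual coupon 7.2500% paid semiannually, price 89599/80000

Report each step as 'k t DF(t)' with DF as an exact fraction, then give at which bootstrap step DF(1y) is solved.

1 1/2 9953/10000
2 1 4827/5000
3 3/2 2347/2500
4 2 1857/2000
5 5/2 8949/10000
6 3 4361/5000
7 7/2 8599/10000
8 4 171/200
DF(1y) is solved at step 2

step 1 [0.5y] bond c/2=3/400: DF=(4011059/4000000 − 3/400·(0))/(1+3/400) = 9953/10000 ≈ 0.995300
step 2 [1y] swap r/2=346/19607: DF=(1 − 346/19607·(0.995300))/(1+346/19607) = 4827/5000 ≈ 0.965400
step 3 [1.5y] swap r/2=204/9665: DF=(1 − 204/9665·(0.995300+0.965400))/(1+204/9665) = 2347/2500 ≈ 0.938800
step 4 [2y] zero: DF = P = 1857/2000 ≈ 0.928500
step 5 [2.5y] bond c/2=9/800: DF=(7584261/8000000 − 9/800·(0.995300+0.965400+0.938800+0.928500))/(1+9/800) = 8949/10000 ≈ 0.894900
step 6 [3y] zero: DF = P = 4361/5000 ≈ 0.872200
step 7 [3.5y] zero: DF = P = 8599/10000 ≈ 0.859900
step 8 [4y] bond c/2=29/800: DF=(89599/80000 − 29/800·(0.995300+0.965400+0.938800+0.928500+0.894900+0.872200+0.859900))/(1+29/800) = 171/200 ≈ 0.855000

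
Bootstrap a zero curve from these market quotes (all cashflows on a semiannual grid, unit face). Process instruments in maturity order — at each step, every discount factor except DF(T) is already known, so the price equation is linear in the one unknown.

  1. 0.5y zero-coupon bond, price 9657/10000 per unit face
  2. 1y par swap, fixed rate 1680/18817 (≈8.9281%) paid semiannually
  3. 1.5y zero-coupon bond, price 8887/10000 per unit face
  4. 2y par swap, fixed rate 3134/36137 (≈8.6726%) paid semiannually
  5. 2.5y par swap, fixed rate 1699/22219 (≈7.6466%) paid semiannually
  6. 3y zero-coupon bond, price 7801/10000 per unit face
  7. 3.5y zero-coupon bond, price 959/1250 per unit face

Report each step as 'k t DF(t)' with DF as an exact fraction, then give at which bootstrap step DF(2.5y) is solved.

1 1/2 9657/10000
2 1 229/250
3 3/2 8887/10000
4 2 8433/10000
5 5/2 8301/10000
6 3 7801/10000
7 7/2 959/1250
DF(2.5y) is solved at step 5

step 1 [0.5y] zero: DF = P = 9657/10000 ≈ 0.965700
step 2 [1y] swap r/2=840/18817: DF=(1 − 840/18817·(0.965700))/(1+840/18817) = 229/250 ≈ 0.916000
step 3 [1.5y] zero: DF = P = 8887/10000 ≈ 0.888700
step 4 [2y] swap r/2=1567/36137: DF=(1 − 1567/36137·(0.965700+0.916000+0.888700))/(1+1567/36137) = 8433/10000 ≈ 0.843300
step 5 [2.5y] swap r/2=1699/44438: DF=(1 − 1699/44438·(0.965700+0.916000+0.888700+0.843300))/(1+1699/44438) = 8301/10000 ≈ 0.830100
step 6 [3y] zero: DF = P = 7801/10000 ≈ 0.780100
step 7 [3.5y] zero: DF = P = 959/1250 ≈ 0.767200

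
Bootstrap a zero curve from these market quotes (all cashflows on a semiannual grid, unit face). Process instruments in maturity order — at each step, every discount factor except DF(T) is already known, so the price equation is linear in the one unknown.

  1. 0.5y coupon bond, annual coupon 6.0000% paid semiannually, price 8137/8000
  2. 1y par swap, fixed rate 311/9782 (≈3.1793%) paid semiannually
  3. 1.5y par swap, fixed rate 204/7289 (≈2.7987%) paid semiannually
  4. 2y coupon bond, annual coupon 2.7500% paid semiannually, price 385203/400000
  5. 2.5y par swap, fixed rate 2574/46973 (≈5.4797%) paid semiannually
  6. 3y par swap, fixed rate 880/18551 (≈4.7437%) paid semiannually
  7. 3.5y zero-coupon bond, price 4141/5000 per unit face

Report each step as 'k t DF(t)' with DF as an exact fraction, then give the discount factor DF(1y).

1 1/2 79/80
2 1 9689/10000
3 3/2 1199/1250
4 2 569/625
5 5/2 8713/10000
6 3 217/250
7 7/2 4141/5000
DF(1y) = 9689/10000 ≈ 0.968900

step 1 [0.5y] bond c/2=3/100: DF=(8137/8000 − 3/100·(0))/(1+3/100) = 79/80 ≈ 0.987500
step 2 [1y] swap r/2=311/19564: DF=(1 − 311/19564·(0.987500))/(1+311/19564) = 9689/10000 ≈ 0.968900
step 3 [1.5y] swap r/2=102/7289: DF=(1 − 102/7289·(0.987500+0.968900))/(1+102/7289) = 1199/1250 ≈ 0.959200
step 4 [2y] bond c/2=11/800: DF=(385203/400000 − 11/800·(0.987500+0.968900+0.959200))/(1+11/800) = 569/625 ≈ 0.910400
step 5 [2.5y] swap r/2=1287/46973: DF=(1 − 1287/46973·(0.987500+0.968900+0.959200+0.910400))/(1+1287/46973) = 8713/10000 ≈ 0.871300
step 6 [3y] swap r/2=440/18551: DF=(1 − 440/18551·(0.987500+0.968900+0.959200+0.910400+0.871300))/(1+440/18551) = 217/250 ≈ 0.868000
step 7 [3.5y] zero: DF = P = 4141/5000 ≈ 0.828200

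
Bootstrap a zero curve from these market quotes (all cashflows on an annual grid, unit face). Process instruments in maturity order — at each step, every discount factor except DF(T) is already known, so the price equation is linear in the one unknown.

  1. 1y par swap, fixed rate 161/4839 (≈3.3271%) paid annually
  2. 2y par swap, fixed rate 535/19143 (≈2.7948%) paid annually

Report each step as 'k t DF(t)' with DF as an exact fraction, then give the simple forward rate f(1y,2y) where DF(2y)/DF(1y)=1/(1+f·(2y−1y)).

step 1 [1y] swap r/1=161/4839: DF=(1 − 161/4839·(0))/(1+161/4839) = 4839/5000 ≈ 0.967800
step 2 [2y] swap r/1=535/19143: DF=(1 − 535/19143·(0.967800))/(1+535/19143) = 1893/2000 ≈ 0.946500

1 1 4839/5000
2 2 1893/2000
f(1y,2y) = ((4839/5000)/(1893/2000) − 1)/(1) = 71/3155 ≈ 2.2504%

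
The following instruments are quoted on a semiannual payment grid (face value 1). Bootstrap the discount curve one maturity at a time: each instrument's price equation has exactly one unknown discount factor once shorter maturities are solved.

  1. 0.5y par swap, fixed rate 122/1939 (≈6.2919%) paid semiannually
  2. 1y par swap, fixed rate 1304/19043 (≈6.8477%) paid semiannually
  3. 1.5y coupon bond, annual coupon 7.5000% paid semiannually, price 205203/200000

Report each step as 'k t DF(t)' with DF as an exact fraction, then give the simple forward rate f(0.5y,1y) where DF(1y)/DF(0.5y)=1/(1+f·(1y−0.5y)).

step 1 [0.5y] swap r/2=61/1939: DF=(1 − 61/1939·(0))/(1+61/1939) = 1939/2000 ≈ 0.969500
step 2 [1y] swap r/2=652/19043: DF=(1 − 652/19043·(0.969500))/(1+652/19043) = 2337/2500 ≈ 0.934800
step 3 [1.5y] bond c/2=3/80: DF=(205203/200000 − 3/80·(0.969500+0.934800))/(1+3/80) = 9201/10000 ≈ 0.920100

1 1/2 1939/2000
2 1 2337/2500
3 3/2 9201/10000
f(0.5y,1y) = ((1939/2000)/(2337/2500) − 1)/(1/2) = 347/4674 ≈ 7.4240%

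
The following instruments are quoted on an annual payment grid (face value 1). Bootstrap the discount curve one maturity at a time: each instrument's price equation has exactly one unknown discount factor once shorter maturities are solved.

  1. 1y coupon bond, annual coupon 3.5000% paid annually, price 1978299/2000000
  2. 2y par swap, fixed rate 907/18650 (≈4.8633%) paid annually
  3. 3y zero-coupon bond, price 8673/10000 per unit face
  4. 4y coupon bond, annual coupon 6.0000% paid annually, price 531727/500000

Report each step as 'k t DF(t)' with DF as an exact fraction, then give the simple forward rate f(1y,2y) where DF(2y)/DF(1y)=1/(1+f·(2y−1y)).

step 1 [1y] bond c/1=7/200: DF=(1978299/2000000 − 7/200·(0))/(1+7/200) = 9557/10000 ≈ 0.955700
step 2 [2y] swap r/1=907/18650: DF=(1 − 907/18650·(0.955700))/(1+907/18650) = 9093/10000 ≈ 0.909300
step 3 [3y] zero: DF = P = 8673/10000 ≈ 0.867300
step 4 [4y] bond c/1=3/50: DF=(531727/500000 − 3/50·(0.955700+0.909300+0.867300))/(1+3/50) = 4243/5000 ≈ 0.848600

1 1 9557/10000
2 2 9093/10000
3 3 8673/10000
4 4 4243/5000
f(1y,2y) = ((9557/10000)/(9093/10000) − 1)/(1) = 464/9093 ≈ 5.1028%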